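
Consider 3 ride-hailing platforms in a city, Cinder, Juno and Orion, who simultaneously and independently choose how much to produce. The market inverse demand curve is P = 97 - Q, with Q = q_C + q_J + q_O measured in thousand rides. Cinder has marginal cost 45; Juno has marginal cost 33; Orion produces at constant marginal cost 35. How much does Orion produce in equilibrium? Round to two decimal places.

17.50

Cinder's profit: π_C = (97 - Q)q_C - (45q_C). Setting ∂π_C/∂q_C = 0: 52 - 2q_C - (q_J + q_O) = 0.
Juno's first-order condition: 64 - 2q_J - (q_C + q_O) = 0.
Orion's first-order condition: 62 - 2q_O - (q_C + q_J) = 0.
Adding the 3 conditions: 178 − 2Q − 2Q = 0, i.e. Q = 89/2.
Back-substituting: q_C = (52 − 89/2) = 15/2, q_J = (64 − 89/2) = 39/2, q_O = (62 − 89/2) = 35/2.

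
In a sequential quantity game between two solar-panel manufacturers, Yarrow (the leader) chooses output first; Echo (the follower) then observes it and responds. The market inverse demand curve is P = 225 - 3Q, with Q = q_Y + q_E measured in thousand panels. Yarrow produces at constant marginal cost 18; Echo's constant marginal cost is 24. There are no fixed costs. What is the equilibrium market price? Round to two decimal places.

Solve by backward induction. Given q_Y, the follower Echo maximises π_E = (225 - 3q_Y - 3q_E)q_E - 24q_E.
∂π_E/∂q_E = 201 - 3q_Y - 6q_E = 0 gives the reaction function q_E = (201 - 3q_Y)/6.
Yarrow substitutes q_E(q_Y) into its own profit: π_Y = q_Y(225 - 3q_Y - (201 - 3q_Y)/2) - 18q_Y = (249/2 - (3/2)q_Y)q_Y - 18q_Y.
The leader's first-order condition 213/2 - 3q_Y = 0 yields q_Y = 71/2.
Then q_E = (201 - 3·(71/2))/6 = 63/4.
Total output Q = 205/4, so price P = 225 - 3·(205/4) = 285/4.

71.25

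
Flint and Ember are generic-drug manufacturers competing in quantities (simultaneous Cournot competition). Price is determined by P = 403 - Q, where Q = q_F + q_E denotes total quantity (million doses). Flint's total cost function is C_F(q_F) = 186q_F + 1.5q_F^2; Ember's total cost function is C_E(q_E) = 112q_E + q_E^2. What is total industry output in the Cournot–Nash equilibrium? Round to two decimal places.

Flint's profit: π_F = (403 - Q)q_F - (186q_F + (3/2)q_F²). Setting ∂π_F/∂q_F = 0: 217 - 5q_F - (q_E) = 0.
Ember's profit: π_E = (403 - Q)q_E - (112q_E + q_E²). Setting ∂π_E/∂q_E = 0: 291 - 4q_E - (q_F) = 0.
Rearranging gives the reaction functions q_F = (217 - q_E)/5 and q_E = (291 - q_F)/4.
Solving the pair: q_F = 577/19, q_E = 1238/19.
Total output Q = 577/19 + 1238/19 = 1815/19.

95.53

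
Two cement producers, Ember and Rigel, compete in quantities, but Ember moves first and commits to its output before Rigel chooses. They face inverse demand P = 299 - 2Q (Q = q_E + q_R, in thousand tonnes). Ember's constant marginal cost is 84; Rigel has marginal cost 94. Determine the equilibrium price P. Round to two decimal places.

140.25

The follower Rigel best-responds to any q_E: π_R = (299 - 2Q)q_R - 94q_R.
Setting the follower's marginal profit to zero, 205 - 2q_E - 4q_R = 0, i.e. q_R = (205 - 2q_E)/4.
The leader anticipates this reaction. Substituting into P = 299 - 2Q gives P = 393/2 - q_E, so π_E = (393/2 - q_E)q_E - 84q_E.
Maximising: ∂π_E/∂q_E = 225/2 - 2q_E = 0, giving q_E = 225/4.
Then q_R = (205 - 2·(225/4))/4 = 185/8.
Total output Q = 635/8, so price P = 299 - 2·(635/8) = 561/4.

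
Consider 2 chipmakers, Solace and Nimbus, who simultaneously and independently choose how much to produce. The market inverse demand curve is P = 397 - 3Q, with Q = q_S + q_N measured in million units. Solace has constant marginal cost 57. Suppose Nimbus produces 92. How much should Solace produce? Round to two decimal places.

10.67

With the rival's output fixed at 92, Solace's profit is π_S = (397 - 3·92 - 3q_S)q_S - (57q_S) = (121 - 3q_S)q_S - (57q_S).
∂π_S/∂q_S = 64 - 6q_S = 0, so q_S = 32/3.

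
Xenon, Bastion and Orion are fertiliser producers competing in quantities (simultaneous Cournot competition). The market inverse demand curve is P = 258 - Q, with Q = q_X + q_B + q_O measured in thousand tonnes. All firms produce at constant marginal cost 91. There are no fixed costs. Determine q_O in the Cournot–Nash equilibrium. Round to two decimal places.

41.75

A representative firm's profit is π_i = q_i(258 - Q) - 91q_i.
First-order condition (treating rivals' output as given): 167 - 2q_i - Σ_{j≠i} q_j = 0.
With identical firms every q_j equals q_i, so Σ_{j≠i} q_j = 2q_i and 167 = 4q_i, giving q_i = 167/4.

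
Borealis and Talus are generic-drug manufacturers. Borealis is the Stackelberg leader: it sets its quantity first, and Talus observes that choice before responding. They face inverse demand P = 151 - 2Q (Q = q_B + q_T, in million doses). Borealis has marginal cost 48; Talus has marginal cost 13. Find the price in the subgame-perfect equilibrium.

Solve by backward induction. Given q_B, the follower Talus maximises π_T = (151 - 2q_B - 2q_T)q_T - 13q_T.
Setting the follower's marginal profit to zero, 138 - 2q_B - 4q_T = 0, i.e. q_T = (138 - 2q_B)/4.
Borealis substitutes q_T(q_B) into its own profit: π_B = q_B(151 - 2q_B - (138 - 2q_B)/2) - 48q_B = (82 - q_B)q_B - 48q_B.
Leader FOC: 34 - 2q_B = 0, so q_B = 17.
Then q_T = (138 - 2·17)/4 = 26.
Total output Q = 43, so price P = 151 - 2·43 = 65.

65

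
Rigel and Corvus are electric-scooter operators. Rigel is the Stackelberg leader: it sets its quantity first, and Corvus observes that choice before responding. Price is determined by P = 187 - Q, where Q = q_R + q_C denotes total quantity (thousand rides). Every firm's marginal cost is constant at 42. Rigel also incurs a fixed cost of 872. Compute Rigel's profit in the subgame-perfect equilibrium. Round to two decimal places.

The follower Corvus best-responds to any q_R: π_C = (187 - Q)q_C - 42q_C.
Follower FOC: 145 - q_R - 2q_C = 0, so q_C(q_R) = (145 - q_R)/2.
The leader anticipates this reaction. Substituting into P = 187 - Q gives P = 229/2 - (1/2)q_R, so π_R = (229/2 - (1/2)q_R)q_R - 42q_R.
Leader FOC: 145/2 - q_R = 0, so q_R = 145/2.
Then q_C = (145 - 145/2)/2 = 145/4.
Price P = 187 - 435/4 = 313/4.
Rigel's profit: (313/4 - 42)·(145/2) - 872 = 1756.1250.

1756.13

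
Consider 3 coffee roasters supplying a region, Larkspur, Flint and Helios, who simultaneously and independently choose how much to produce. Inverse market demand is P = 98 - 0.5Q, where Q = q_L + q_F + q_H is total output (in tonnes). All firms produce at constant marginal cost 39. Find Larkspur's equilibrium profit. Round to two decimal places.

435.13

A representative firm's profit is π_i = q_i(98 - 0.5Q) - 39q_i.
Setting ∂π_i/∂q_i = 0 with rivals' quantities fixed: 59 - q_i - (1/2)·Σ_{j≠i} q_j = 0.
With identical firms every q_j equals q_i, so Σ_{j≠i} q_j = 2q_i and 59 = 2q_i, giving q_i = 59/2.
Price P = 98 - (1/2)·(177/2) = 215/4.
Larkspur's profit: (215/4 - 39)·(59/2) = 435.1250.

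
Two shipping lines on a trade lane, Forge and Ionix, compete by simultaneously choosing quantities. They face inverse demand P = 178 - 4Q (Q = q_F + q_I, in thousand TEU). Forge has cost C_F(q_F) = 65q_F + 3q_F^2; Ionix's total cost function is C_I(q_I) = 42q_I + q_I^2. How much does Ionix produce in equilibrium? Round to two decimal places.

Forge's profit: π_F = (178 - 4Q)q_F - (65q_F + 3q_F²). Setting ∂π_F/∂q_F = 0: 113 - 14q_F - 4(q_I) = 0.
Ionix's profit: π_I = (178 - 4Q)q_I - (42q_I + q_I²). Setting ∂π_I/∂q_I = 0: 136 - 10q_I - 4(q_F) = 0.
So q_F = (113 - 4q_I)/14 and q_I = (136 - 4q_F)/10.
Substituting one into the other gives q_F = 293/62 and q_I = 363/31.

11.71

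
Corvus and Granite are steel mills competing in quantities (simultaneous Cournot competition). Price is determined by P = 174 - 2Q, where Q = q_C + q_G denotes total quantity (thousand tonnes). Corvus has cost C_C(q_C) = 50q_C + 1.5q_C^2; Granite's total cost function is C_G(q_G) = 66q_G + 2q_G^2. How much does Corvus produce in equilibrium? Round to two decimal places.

14.92

Corvus's profit: π_C = (174 - 2Q)q_C - (50q_C + (3/2)q_C²). Setting ∂π_C/∂q_C = 0: 124 - 7q_C - 2(q_G) = 0.
Granite's profit: π_G = (174 - 2Q)q_G - (66q_G + 2q_G²). Setting ∂π_G/∂q_G = 0: 108 - 8q_G - 2(q_C) = 0.
Rearranging gives the reaction functions q_C = (124 - 2q_G)/7 and q_G = (108 - 2q_C)/8.
Solving the pair: q_C = 194/13, q_G = 127/13.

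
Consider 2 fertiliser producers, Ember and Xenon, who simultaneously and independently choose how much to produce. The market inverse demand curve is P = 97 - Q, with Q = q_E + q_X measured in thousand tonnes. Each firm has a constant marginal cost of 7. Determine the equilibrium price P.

A representative firm's profit is π_i = q_i(97 - Q) - 7q_i.
First-order condition (treating rivals' output as given): 90 - 2q_i - q_j = 0.
With identical firms every q_j equals q_i, so q_j = q_i and 90 = 3q_i, giving q_i = 30.
Total output Q = 60, so price P = 97 - 60 = 37.

37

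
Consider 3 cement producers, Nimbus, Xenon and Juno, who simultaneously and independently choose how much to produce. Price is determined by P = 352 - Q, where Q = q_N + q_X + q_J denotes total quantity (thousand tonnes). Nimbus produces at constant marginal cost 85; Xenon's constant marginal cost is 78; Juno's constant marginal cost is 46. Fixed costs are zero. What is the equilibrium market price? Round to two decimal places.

Nimbus's profit: π_N = (352 - Q)q_N - (85q_N). Setting ∂π_N/∂q_N = 0: 267 - 2q_N - (q_X + q_J) = 0.
Xenon's first-order condition: 274 - 2q_X - (q_N + q_J) = 0.
Juno's profit: π_J = (352 - Q)q_J - (46q_J). Setting ∂π_J/∂q_J = 0: 306 - 2q_J - (q_N + q_X) = 0.
Summing all 3 equations gives 847 − 4Q = 0, hence Q = 847/4.
Back-substituting: q_N = (267 − 847/4) = 221/4, q_X = (274 − 847/4) = 249/4, q_J = (306 − 847/4) = 377/4.
Total output Q = 847/4, so price P = 352 - 847/4 = 561/4.

140.25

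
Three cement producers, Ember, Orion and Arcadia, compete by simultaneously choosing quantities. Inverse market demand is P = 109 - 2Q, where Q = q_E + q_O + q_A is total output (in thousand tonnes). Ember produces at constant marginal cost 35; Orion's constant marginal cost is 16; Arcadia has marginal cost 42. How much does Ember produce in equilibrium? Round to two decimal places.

Ember's profit: π_E = (109 - 2Q)q_E - (35q_E). Setting ∂π_E/∂q_E = 0: 74 - 4q_E - 2(q_O + q_A) = 0.
Orion's first-order condition: 93 - 4q_O - 2(q_E + q_A) = 0.
Arcadia's profit: π_A = (109 - 2Q)q_A - (42q_A). Setting ∂π_A/∂q_A = 0: 67 - 4q_A - 2(q_E + q_O) = 0.
Summing all 3 equations gives 234 − 8Q = 0, hence Q = 117/4.
Back-substituting: q_E = (74 − 117/2)/2 = 31/4, q_O = (93 − 117/2)/2 = 69/4, q_A = (67 − 117/2)/2 = 17/4.

7.75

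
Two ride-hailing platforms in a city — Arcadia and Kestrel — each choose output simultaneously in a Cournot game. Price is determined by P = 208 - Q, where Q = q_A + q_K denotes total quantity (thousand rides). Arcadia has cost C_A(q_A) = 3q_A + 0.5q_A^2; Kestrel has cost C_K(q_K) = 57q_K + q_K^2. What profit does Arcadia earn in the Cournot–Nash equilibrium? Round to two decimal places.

5548.28

Arcadia's profit: π_A = (208 - Q)q_A - (3q_A + (1/2)q_A²). Setting ∂π_A/∂q_A = 0: 205 - 3q_A - (q_K) = 0.
Kestrel's first-order condition: 151 - 4q_K - (q_A) = 0.
Best responses: q_A = (205 - q_K)/3, q_K = (151 - q_A)/4.
Substituting one into the other gives q_A = 669/11 and q_K = 248/11.
Price P = 208 - 917/11 = 1371/11.
Arcadia's profit: (1371/11)·(669/11) - 3·(669/11) - (1/2)(669/11)² = 5548.2769.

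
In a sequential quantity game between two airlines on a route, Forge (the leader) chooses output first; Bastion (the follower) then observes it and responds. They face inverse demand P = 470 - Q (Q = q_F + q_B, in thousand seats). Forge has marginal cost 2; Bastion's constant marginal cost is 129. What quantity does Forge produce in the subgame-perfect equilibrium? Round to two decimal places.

297.50

Solve by backward induction. Given q_F, the follower Bastion maximises π_B = (470 - q_F - q_B)q_B - 129q_B.
∂π_B/∂q_B = 341 - q_F - 2q_B = 0 gives the reaction function q_B = (341 - q_F)/2.
Forge substitutes q_B(q_F) into its own profit: π_F = q_F(470 - q_F - (341 - q_F)/2) - 2q_F = (599/2 - (1/2)q_F)q_F - 2q_F.
Maximising: ∂π_F/∂q_F = 595/2 - q_F = 0, giving q_F = 595/2.
Then q_B = (341 - 595/2)/2 = 87/4.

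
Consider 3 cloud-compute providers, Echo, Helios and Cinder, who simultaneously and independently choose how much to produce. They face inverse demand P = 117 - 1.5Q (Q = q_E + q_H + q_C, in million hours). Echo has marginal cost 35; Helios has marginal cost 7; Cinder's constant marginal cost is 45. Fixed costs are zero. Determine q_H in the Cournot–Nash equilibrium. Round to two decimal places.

Echo's profit: π_E = (117 - 1.5Q)q_E - (35q_E). Setting ∂π_E/∂q_E = 0: 82 - 3q_E - (3/2)(q_H + q_C) = 0.
Helios's first-order condition: 110 - 3q_H - (3/2)(q_E + q_C) = 0.
Cinder's profit: π_C = (117 - 1.5Q)q_C - (45q_C). Setting ∂π_C/∂q_C = 0: 72 - 3q_C - (3/2)(q_E + q_H) = 0.
Adding the 3 first-order conditions: 264 − 6Q = 0, so Q = 44.
Back-substituting: q_E = (82 − 66)/(3/2) = 32/3, q_H = (110 − 66)/(3/2) = 88/3, q_C = (72 − 66)/(3/2) = 4.

29.33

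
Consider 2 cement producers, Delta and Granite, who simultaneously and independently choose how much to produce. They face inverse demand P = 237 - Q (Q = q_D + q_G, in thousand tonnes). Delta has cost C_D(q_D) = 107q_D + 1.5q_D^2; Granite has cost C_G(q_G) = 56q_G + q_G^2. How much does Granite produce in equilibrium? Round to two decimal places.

40.79

Delta's profit: π_D = (237 - Q)q_D - (107q_D + (3/2)q_D²). Setting ∂π_D/∂q_D = 0: 130 - 5q_D - (q_G) = 0.
Granite's profit: π_G = (237 - Q)q_G - (56q_G + q_G²). Setting ∂π_G/∂q_G = 0: 181 - 4q_G - (q_D) = 0.
Best responses: q_D = (130 - q_G)/5, q_G = (181 - q_D)/4.
Solving the pair: q_D = 339/19, q_G = 775/19.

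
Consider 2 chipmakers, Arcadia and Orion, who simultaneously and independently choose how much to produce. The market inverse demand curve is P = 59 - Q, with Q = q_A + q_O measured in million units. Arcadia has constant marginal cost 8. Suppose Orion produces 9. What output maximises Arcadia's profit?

21

With the rival's output fixed at 9, Arcadia's profit is π_A = (59 - 9 - q_A)q_A - (8q_A) = (50 - q_A)q_A - (8q_A).
∂π_A/∂q_A = 42 - 2q_A = 0, so q_A = 21.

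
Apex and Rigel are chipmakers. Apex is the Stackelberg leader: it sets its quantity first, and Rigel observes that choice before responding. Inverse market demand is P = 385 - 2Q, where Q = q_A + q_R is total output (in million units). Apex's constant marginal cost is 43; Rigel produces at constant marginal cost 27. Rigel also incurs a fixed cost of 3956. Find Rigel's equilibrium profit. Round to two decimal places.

797.13

Solve by backward induction. Given q_A, the follower Rigel maximises π_R = (385 - 2q_A - 2q_R)q_R - 27q_R.
∂π_R/∂q_R = 358 - 2q_A - 4q_R = 0 gives the reaction function q_R = (358 - 2q_A)/4.
The leader anticipates this reaction. Substituting into P = 385 - 2Q gives P = 206 - q_A, so π_A = (206 - q_A)q_A - 43q_A.
Maximising: ∂π_A/∂q_A = 163 - 2q_A = 0, giving q_A = 163/2.
Then q_R = (358 - 2·(163/2))/4 = 195/4.
Price P = 385 - 2·(521/4) = 249/2.
Rigel's profit: (249/2 - 27)·(195/4) - 3956 = 797.1250.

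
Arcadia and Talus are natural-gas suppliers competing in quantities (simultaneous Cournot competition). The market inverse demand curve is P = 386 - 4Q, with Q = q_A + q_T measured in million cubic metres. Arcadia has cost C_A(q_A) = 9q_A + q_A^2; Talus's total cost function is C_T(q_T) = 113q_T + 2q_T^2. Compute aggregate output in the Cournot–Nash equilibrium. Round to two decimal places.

44.75

Arcadia's profit: π_A = (386 - 4Q)q_A - (9q_A + q_A²). Setting ∂π_A/∂q_A = 0: 377 - 10q_A - 4(q_T) = 0.
Talus's profit: π_T = (386 - 4Q)q_T - (113q_T + 2q_T²). Setting ∂π_T/∂q_T = 0: 273 - 12q_T - 4(q_A) = 0.
So q_A = (377 - 4q_T)/10 and q_T = (273 - 4q_A)/12.
Solving the pair: q_A = 33, q_T = 47/4.
Total output Q = 33 + 47/4 = 179/4.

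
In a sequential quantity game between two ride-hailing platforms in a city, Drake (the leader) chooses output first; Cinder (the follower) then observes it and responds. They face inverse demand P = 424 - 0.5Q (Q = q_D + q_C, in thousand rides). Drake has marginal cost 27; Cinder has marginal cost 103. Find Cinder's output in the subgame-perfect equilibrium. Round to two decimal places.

The follower Cinder best-responds to any q_D: π_C = (424 - 0.5Q)q_C - 103q_C.
Follower FOC: 321 - (1/2)q_D - q_C = 0, so q_C(q_D) = (321 - (1/2)q_D).
Drake substitutes q_C(q_D) into its own profit: π_D = q_D(424 - (1/2)q_D - (321 - (1/2)q_D)/2) - 27q_D = (527/2 - (1/4)q_D)q_D - 27q_D.
The leader's first-order condition 473/2 - (1/2)q_D = 0 yields q_D = 473.
Then q_C = (321 - (1/2)·473) = 169/2.

84.50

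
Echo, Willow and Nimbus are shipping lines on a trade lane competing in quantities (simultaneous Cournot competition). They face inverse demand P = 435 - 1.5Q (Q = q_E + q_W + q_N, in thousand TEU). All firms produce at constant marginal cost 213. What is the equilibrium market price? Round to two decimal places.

Each firm earns π_i = (435 - 1.5Q)q_i - 213q_i.
First-order condition (treating rivals' output as given): 222 - 3q_i - (3/2)·Σ_{j≠i} q_j = 0.
By symmetry each firm produces the same amount; substituting Σ_{j≠i} q_j = 2q_i yields q_i = 222/6 = 37.
Total output Q = 111, so price P = 435 - (3/2)·111 = 537/2.

268.50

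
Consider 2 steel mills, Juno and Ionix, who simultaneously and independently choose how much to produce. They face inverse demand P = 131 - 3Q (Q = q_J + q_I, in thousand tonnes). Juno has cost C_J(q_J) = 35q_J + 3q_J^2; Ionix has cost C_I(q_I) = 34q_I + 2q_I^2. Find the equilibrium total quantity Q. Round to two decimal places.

Juno's profit: π_J = (131 - 3Q)q_J - (35q_J + 3q_J²). Setting ∂π_J/∂q_J = 0: 96 - 12q_J - 3(q_I) = 0.
Ionix's profit: π_I = (131 - 3Q)q_I - (34q_I + 2q_I²). Setting ∂π_I/∂q_I = 0: 97 - 10q_I - 3(q_J) = 0.
Rearranging gives the reaction functions q_J = (96 - 3q_I)/12 and q_I = (97 - 3q_J)/10.
Solving the pair: q_J = 223/37, q_I = 292/37.
Total output Q = 223/37 + 292/37 = 515/37.

13.92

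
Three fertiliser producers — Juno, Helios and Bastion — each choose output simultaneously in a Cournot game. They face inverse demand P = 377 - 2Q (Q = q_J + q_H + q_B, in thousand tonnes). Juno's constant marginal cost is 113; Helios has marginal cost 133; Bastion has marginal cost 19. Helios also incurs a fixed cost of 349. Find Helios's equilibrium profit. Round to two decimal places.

Juno's profit: π_J = (377 - 2Q)q_J - (113q_J). Setting ∂π_J/∂q_J = 0: 264 - 4q_J - 2(q_H + q_B) = 0.
Helios's profit: π_H = (377 - 2Q)q_H - (133q_H). Setting ∂π_H/∂q_H = 0: 244 - 4q_H - 2(q_J + q_B) = 0.
Bastion's first-order condition: 358 - 4q_B - 2(q_J + q_H) = 0.
Summing all 3 equations gives 866 − 8Q = 0, hence Q = 433/4.
Back-substituting: q_J = (264 − 433/2)/2 = 95/4, q_H = (244 − 433/2)/2 = 55/4, q_B = (358 − 433/2)/2 = 283/4.
Price P = 377 - 2·(433/4) = 321/2.
Helios's profit: (321/2 - 133)·(55/4) - 349 = 233/8.

29.13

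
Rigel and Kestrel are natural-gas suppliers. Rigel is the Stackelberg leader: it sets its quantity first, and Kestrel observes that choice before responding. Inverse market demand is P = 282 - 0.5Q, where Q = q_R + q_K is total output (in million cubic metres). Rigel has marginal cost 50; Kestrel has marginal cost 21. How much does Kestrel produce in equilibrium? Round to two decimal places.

159.50

The follower Kestrel best-responds to any q_R: π_K = (282 - 0.5Q)q_K - 21q_K.
Setting the follower's marginal profit to zero, 261 - (1/2)q_R - q_K = 0, i.e. q_K = (261 - (1/2)q_R).
Rigel substitutes q_K(q_R) into its own profit: π_R = q_R(282 - (1/2)q_R - (261 - (1/2)q_R)/2) - 50q_R = (303/2 - (1/4)q_R)q_R - 50q_R.
Leader FOC: 203/2 - (1/2)q_R = 0, so q_R = 203.
Then q_K = (261 - (1/2)·203) = 319/2.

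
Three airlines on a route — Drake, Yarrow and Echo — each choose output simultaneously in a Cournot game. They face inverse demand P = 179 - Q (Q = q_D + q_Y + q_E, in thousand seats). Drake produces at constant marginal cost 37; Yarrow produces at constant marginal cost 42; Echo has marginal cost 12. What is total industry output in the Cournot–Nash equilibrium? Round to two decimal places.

111.50

Drake's profit: π_D = (179 - Q)q_D - (37q_D). Setting ∂π_D/∂q_D = 0: 142 - 2q_D - (q_Y + q_E) = 0.
Yarrow's profit: π_Y = (179 - Q)q_Y - (42q_Y). Setting ∂π_Y/∂q_Y = 0: 137 - 2q_Y - (q_D + q_E) = 0.
Echo's profit: π_E = (179 - Q)q_E - (12q_E). Setting ∂π_E/∂q_E = 0: 167 - 2q_E - (q_D + q_Y) = 0.
Adding the 3 first-order conditions: 446 − 4Q = 0, so Q = 223/2.
Back-substituting: q_D = (142 − 223/2) = 61/2, q_Y = (137 − 223/2) = 51/2, q_E = (167 − 223/2) = 111/2.
Total output Q = 61/2 + 51/2 + 111/2 = 223/2.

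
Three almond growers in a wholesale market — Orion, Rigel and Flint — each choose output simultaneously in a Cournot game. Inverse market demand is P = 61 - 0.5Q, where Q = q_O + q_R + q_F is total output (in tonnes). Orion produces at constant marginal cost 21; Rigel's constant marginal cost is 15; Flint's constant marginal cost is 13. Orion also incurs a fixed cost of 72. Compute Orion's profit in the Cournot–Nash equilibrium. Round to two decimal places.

Orion's profit: π_O = (61 - 0.5Q)q_O - (21q_O). Setting ∂π_O/∂q_O = 0: 40 - q_O - (1/2)(q_R + q_F) = 0.
Rigel's profit: π_R = (61 - 0.5Q)q_R - (15q_R). Setting ∂π_R/∂q_R = 0: 46 - q_R - (1/2)(q_O + q_F) = 0.
Flint's first-order condition: 48 - q_F - (1/2)(q_O + q_R) = 0.
Adding the 3 first-order conditions: 134 − 2Q = 0, so Q = 67.
Back-substituting: q_O = (40 − 67/2)/(1/2) = 13, q_R = (46 − 67/2)/(1/2) = 25, q_F = (48 − 67/2)/(1/2) = 29.
Price P = 61 - (1/2)·67 = 55/2.
Orion's profit: (55/2 - 21)·13 - 72 = 25/2.

12.50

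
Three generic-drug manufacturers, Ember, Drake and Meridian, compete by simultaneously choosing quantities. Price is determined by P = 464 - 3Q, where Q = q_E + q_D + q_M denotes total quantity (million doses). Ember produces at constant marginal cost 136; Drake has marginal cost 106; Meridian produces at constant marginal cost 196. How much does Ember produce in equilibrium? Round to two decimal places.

Ember's profit: π_E = (464 - 3Q)q_E - (136q_E). Setting ∂π_E/∂q_E = 0: 328 - 6q_E - 3(q_D + q_M) = 0.
Drake's first-order condition: 358 - 6q_D - 3(q_E + q_M) = 0.
Meridian's first-order condition: 268 - 6q_M - 3(q_E + q_D) = 0.
Summing all 3 equations gives 954 − 12Q = 0, hence Q = 159/2.
Back-substituting: q_E = (328 − 477/2)/3 = 179/6, q_D = (358 − 477/2)/3 = 239/6, q_M = (268 − 477/2)/3 = 59/6.

29.83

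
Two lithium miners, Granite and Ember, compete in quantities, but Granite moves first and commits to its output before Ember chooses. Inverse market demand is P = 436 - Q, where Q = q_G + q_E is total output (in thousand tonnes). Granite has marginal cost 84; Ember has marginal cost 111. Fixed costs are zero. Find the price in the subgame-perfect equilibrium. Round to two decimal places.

178.75

Solve by backward induction. Given q_G, the follower Ember maximises π_E = (436 - q_G - q_E)q_E - 111q_E.
Setting the follower's marginal profit to zero, 325 - q_G - 2q_E = 0, i.e. q_E = (325 - q_G)/2.
The leader anticipates this reaction. Substituting into P = 436 - Q gives P = 547/2 - (1/2)q_G, so π_G = (547/2 - (1/2)q_G)q_G - 84q_G.
Maximising: ∂π_G/∂q_G = 379/2 - q_G = 0, giving q_G = 379/2.
Then q_E = (325 - 379/2)/2 = 271/4.
Total output Q = 1029/4, so price P = 436 - 1029/4 = 715/4.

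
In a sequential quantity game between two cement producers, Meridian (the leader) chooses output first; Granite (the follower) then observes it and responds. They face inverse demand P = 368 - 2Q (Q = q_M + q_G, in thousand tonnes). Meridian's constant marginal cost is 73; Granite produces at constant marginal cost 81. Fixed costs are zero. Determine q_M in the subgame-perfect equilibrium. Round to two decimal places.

The follower Granite best-responds to any q_M: π_G = (368 - 2Q)q_G - 81q_G.
Follower FOC: 287 - 2q_M - 4q_G = 0, so q_G(q_M) = (287 - 2q_M)/4.
Meridian substitutes q_G(q_M) into its own profit: π_M = q_M(368 - 2q_M - (287 - 2q_M)/2) - 73q_M = (449/2 - q_M)q_M - 73q_M.
Maximising: ∂π_M/∂q_M = 303/2 - 2q_M = 0, giving q_M = 303/4.
Then q_G = (287 - 2·(303/4))/4 = 271/8.

75.75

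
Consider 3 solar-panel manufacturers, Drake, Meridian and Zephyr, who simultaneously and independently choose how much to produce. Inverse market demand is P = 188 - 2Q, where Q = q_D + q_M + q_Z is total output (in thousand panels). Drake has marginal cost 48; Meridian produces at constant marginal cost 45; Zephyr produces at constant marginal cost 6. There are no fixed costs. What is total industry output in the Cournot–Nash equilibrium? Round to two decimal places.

Drake's profit: π_D = (188 - 2Q)q_D - (48q_D). Setting ∂π_D/∂q_D = 0: 140 - 4q_D - 2(q_M + q_Z) = 0.
Meridian's first-order condition: 143 - 4q_M - 2(q_D + q_Z) = 0.
Zephyr's first-order condition: 182 - 4q_Z - 2(q_D + q_M) = 0.
Adding the 3 first-order conditions: 465 − 8Q = 0, so Q = 465/8.
Back-substituting: q_D = (140 − 465/4)/2 = 95/8, q_M = (143 − 465/4)/2 = 107/8, q_Z = (182 − 465/4)/2 = 263/8.
Total output Q = 95/8 + 107/8 + 263/8 = 465/8.

58.13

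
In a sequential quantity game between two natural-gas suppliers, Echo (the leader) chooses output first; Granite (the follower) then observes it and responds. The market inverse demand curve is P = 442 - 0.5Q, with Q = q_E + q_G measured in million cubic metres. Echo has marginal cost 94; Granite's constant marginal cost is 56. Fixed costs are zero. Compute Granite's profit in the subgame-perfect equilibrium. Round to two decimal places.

The follower Granite best-responds to any q_E: π_G = (442 - 0.5Q)q_G - 56q_G.
∂π_G/∂q_G = 386 - (1/2)q_E - q_G = 0 gives the reaction function q_G = (386 - (1/2)q_E).
The leader anticipates this reaction. Substituting into P = 442 - 0.5Q gives P = 249 - (1/4)q_E, so π_E = (249 - (1/4)q_E)q_E - 94q_E.
Maximising: ∂π_E/∂q_E = 155 - (1/2)q_E = 0, giving q_E = 310.
Then q_G = (386 - (1/2)·310) = 231.
Price P = 442 - (1/2)·541 = 343/2.
Granite's profit: (343/2 - 56)·231 = 26680.5000.

26680.50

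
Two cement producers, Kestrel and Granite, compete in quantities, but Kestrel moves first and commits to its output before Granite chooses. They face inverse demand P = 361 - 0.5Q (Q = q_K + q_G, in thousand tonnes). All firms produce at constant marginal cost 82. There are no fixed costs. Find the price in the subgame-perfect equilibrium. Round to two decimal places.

151.75

Solve by backward induction. Given q_K, the follower Granite maximises π_G = (361 - (1/2)q_K - (1/2)q_G)q_G - 82q_G.
∂π_G/∂q_G = 279 - (1/2)q_K - q_G = 0 gives the reaction function q_G = (279 - (1/2)q_K).
The leader anticipates this reaction. Substituting into P = 361 - 0.5Q gives P = 443/2 - (1/4)q_K, so π_K = (443/2 - (1/4)q_K)q_K - 82q_K.
The leader's first-order condition 279/2 - (1/2)q_K = 0 yields q_K = 279.
Then q_G = (279 - (1/2)·279) = 279/2.
Total output Q = 837/2, so price P = 361 - (1/2)·(837/2) = 607/4.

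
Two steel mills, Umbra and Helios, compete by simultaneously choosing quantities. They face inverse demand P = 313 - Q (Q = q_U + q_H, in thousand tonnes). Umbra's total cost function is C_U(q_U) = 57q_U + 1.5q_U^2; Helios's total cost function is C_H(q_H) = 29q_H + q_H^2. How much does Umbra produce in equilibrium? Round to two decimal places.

38.95

Umbra's profit: π_U = (313 - Q)q_U - (57q_U + (3/2)q_U²). Setting ∂π_U/∂q_U = 0: 256 - 5q_U - (q_H) = 0.
Helios's first-order condition: 284 - 4q_H - (q_U) = 0.
Best responses: q_U = (256 - q_H)/5, q_H = (284 - q_U)/4.
Substituting one into the other gives q_U = 740/19 and q_H = 1164/19.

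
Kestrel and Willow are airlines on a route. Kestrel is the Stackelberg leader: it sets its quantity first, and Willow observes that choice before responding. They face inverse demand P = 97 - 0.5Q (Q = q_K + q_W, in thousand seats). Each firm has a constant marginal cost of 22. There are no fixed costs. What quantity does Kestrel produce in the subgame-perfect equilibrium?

75

Solve by backward induction. Given q_K, the follower Willow maximises π_W = (97 - (1/2)q_K - (1/2)q_W)q_W - 22q_W.
∂π_W/∂q_W = 75 - (1/2)q_K - q_W = 0 gives the reaction function q_W = (75 - (1/2)q_K).
The leader anticipates this reaction. Substituting into P = 97 - 0.5Q gives P = 119/2 - (1/4)q_K, so π_K = (119/2 - (1/4)q_K)q_K - 22q_K.
The leader's first-order condition 75/2 - (1/2)q_K = 0 yields q_K = 75.
Then q_W = (75 - (1/2)·75) = 75/2.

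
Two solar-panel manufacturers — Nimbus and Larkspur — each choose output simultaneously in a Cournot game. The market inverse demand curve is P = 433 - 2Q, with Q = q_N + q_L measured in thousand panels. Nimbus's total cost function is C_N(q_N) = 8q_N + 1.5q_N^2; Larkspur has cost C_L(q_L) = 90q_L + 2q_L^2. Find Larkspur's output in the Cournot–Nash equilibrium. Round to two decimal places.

29.83

Nimbus's profit: π_N = (433 - 2Q)q_N - (8q_N + (3/2)q_N²). Setting ∂π_N/∂q_N = 0: 425 - 7q_N - 2(q_L) = 0.
Larkspur's profit: π_L = (433 - 2Q)q_L - (90q_L + 2q_L²). Setting ∂π_L/∂q_L = 0: 343 - 8q_L - 2(q_N) = 0.
Best responses: q_N = (425 - 2q_L)/7, q_L = (343 - 2q_N)/8.
Solving the pair: q_N = 1357/26, q_L = 1551/52.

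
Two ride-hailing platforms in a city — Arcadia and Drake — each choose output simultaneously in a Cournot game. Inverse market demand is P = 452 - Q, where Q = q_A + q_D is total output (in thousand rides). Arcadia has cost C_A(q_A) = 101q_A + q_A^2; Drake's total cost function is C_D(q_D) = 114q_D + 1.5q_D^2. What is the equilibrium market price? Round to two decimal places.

324.74

Arcadia's profit: π_A = (452 - Q)q_A - (101q_A + q_A²). Setting ∂π_A/∂q_A = 0: 351 - 4q_A - (q_D) = 0.
Drake's first-order condition: 338 - 5q_D - (q_A) = 0.
So q_A = (351 - q_D)/4 and q_D = (338 - q_A)/5.
Substituting one into the other gives q_A = 1417/19 and q_D = 1001/19.
Total output Q = 127.2632, so price P = 452 - 127.2632 = 324.7368.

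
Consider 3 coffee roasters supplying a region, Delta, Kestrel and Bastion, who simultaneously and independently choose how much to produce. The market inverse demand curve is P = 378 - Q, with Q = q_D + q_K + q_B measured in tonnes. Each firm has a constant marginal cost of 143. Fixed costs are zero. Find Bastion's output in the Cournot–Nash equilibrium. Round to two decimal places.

Each firm earns π_i = (378 - Q)q_i - 143q_i.
Setting ∂π_i/∂q_i = 0 with rivals' quantities fixed: 235 - 2q_i - Σ_{j≠i} q_j = 0.
By symmetry each firm produces the same amount; substituting Σ_{j≠i} q_j = 2q_i yields q_i = 235/4.

58.75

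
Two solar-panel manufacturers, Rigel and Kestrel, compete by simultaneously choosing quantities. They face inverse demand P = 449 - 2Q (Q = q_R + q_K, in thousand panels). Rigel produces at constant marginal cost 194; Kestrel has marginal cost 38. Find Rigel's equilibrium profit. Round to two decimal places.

544.50

Rigel's profit: π_R = (449 - 2Q)q_R - (194q_R). Setting ∂π_R/∂q_R = 0: 255 - 4q_R - 2(q_K) = 0.
Kestrel's profit: π_K = (449 - 2Q)q_K - (38q_K). Setting ∂π_K/∂q_K = 0: 411 - 4q_K - 2(q_R) = 0.
Rearranging gives the reaction functions q_R = (255 - 2q_K)/4 and q_K = (411 - 2q_R)/4.
Solving the pair: q_R = 33/2, q_K = 189/2.
Price P = 449 - 2·111 = 227.
Rigel's profit: (227 - 194)·(33/2) = 1089/2.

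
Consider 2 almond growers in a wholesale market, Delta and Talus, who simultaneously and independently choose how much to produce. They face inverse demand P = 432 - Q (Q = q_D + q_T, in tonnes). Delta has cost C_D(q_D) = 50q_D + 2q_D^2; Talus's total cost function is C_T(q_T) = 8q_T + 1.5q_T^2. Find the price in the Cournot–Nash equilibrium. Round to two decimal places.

306.21

Delta's profit: π_D = (432 - Q)q_D - (50q_D + 2q_D²). Setting ∂π_D/∂q_D = 0: 382 - 6q_D - (q_T) = 0.
Talus's profit: π_T = (432 - Q)q_T - (8q_T + (3/2)q_T²). Setting ∂π_T/∂q_T = 0: 424 - 5q_T - (q_D) = 0.
So q_D = (382 - q_T)/6 and q_T = (424 - q_D)/5.
Solving the pair: q_D = 1486/29, q_T = 74.5517.
Total output Q = 125.7931, so price P = 432 - 125.7931 = 306.2069.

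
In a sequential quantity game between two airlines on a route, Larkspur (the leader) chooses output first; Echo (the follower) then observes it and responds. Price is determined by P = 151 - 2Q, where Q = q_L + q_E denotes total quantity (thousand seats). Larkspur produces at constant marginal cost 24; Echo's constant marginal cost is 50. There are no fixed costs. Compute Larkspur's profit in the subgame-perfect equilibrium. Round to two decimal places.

1463.06

The follower Echo best-responds to any q_L: π_E = (151 - 2Q)q_E - 50q_E.
Follower FOC: 101 - 2q_L - 4q_E = 0, so q_E(q_L) = (101 - 2q_L)/4.
The leader anticipates this reaction. Substituting into P = 151 - 2Q gives P = 201/2 - q_L, so π_L = (201/2 - q_L)q_L - 24q_L.
The leader's first-order condition 153/2 - 2q_L = 0 yields q_L = 153/4.
Then q_E = (101 - 2·(153/4))/4 = 49/8.
Price P = 151 - 2·(355/8) = 249/4.
Larkspur's profit: (249/4 - 24)·(153/4) = 1463.0625.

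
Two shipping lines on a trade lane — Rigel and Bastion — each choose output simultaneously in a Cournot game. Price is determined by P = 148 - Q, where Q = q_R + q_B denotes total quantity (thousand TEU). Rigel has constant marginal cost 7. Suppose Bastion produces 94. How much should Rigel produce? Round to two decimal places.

With the rival's output fixed at 94, Rigel's profit is π_R = (148 - 94 - q_R)q_R - (7q_R) = (54 - q_R)q_R - (7q_R).
∂π_R/∂q_R = 47 - 2q_R = 0, so q_R = 47/2.

23.50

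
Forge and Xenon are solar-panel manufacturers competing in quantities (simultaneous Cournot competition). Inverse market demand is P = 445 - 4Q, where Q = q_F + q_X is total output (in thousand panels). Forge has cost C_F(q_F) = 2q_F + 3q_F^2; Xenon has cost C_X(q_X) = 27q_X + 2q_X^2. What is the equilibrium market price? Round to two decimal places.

241.74

Forge's profit: π_F = (445 - 4Q)q_F - (2q_F + 3q_F²). Setting ∂π_F/∂q_F = 0: 443 - 14q_F - 4(q_X) = 0.
Xenon's profit: π_X = (445 - 4Q)q_X - (27q_X + 2q_X²). Setting ∂π_X/∂q_X = 0: 418 - 12q_X - 4(q_F) = 0.
Best responses: q_F = (443 - 4q_X)/14, q_X = (418 - 4q_F)/12.
Solving the pair: q_F = 911/38, q_X = 510/19.
Total output Q = 1931/38, so price P = 445 - 4·(1931/38) = 241.7368.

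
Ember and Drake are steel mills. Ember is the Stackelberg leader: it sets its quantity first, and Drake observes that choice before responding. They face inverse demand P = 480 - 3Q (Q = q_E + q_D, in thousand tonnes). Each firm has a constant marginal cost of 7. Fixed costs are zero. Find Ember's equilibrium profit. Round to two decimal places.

9322.04

The follower Drake best-responds to any q_E: π_D = (480 - 3Q)q_D - 7q_D.
∂π_D/∂q_D = 473 - 3q_E - 6q_D = 0 gives the reaction function q_D = (473 - 3q_E)/6.
The leader anticipates this reaction. Substituting into P = 480 - 3Q gives P = 487/2 - (3/2)q_E, so π_E = (487/2 - (3/2)q_E)q_E - 7q_E.
Leader FOC: 473/2 - 3q_E = 0, so q_E = 473/6.
Then q_D = (473 - 3·(473/6))/6 = 473/12.
Price P = 480 - 3·(473/4) = 501/4.
Ember's profit: (501/4 - 7)·(473/6) = 9322.0417.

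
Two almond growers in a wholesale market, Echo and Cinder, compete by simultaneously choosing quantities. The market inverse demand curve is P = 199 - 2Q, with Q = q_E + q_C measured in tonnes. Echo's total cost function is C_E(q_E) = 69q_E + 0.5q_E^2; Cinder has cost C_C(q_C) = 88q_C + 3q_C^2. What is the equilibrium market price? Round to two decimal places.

139.30

Echo's profit: π_E = (199 - 2Q)q_E - (69q_E + (1/2)q_E²). Setting ∂π_E/∂q_E = 0: 130 - 5q_E - 2(q_C) = 0.
Cinder's profit: π_C = (199 - 2Q)q_C - (88q_C + 3q_C²). Setting ∂π_C/∂q_C = 0: 111 - 10q_C - 2(q_E) = 0.
Best responses: q_E = (130 - 2q_C)/5, q_C = (111 - 2q_E)/10.
Solving the pair: q_E = 539/23, q_C = 295/46.
Total output Q = 1373/46, so price P = 199 - 2·(1373/46) = 139.3043.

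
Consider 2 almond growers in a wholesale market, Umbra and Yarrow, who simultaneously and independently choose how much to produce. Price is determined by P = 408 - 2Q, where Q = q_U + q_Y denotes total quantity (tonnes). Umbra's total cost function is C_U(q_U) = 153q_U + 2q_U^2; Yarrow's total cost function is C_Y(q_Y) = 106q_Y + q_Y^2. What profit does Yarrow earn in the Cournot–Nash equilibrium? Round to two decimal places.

5629.39

Umbra's profit: π_U = (408 - 2Q)q_U - (153q_U + 2q_U²). Setting ∂π_U/∂q_U = 0: 255 - 8q_U - 2(q_Y) = 0.
Yarrow's profit: π_Y = (408 - 2Q)q_Y - (106q_Y + q_Y²). Setting ∂π_Y/∂q_Y = 0: 302 - 6q_Y - 2(q_U) = 0.
So q_U = (255 - 2q_Y)/8 and q_Y = (302 - 2q_U)/6.
Solving the pair: q_U = 463/22, q_Y = 953/22.
Price P = 408 - 2·(708/11) = 279.2727.
Yarrow's profit: 279.2727·(953/22) - 106·(953/22) - (953/22)² = 5629.3946.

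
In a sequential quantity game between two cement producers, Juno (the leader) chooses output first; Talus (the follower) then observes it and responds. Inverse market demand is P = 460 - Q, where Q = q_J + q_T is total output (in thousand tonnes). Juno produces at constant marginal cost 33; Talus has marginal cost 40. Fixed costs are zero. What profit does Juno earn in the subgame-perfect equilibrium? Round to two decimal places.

23544.50

Solve by backward induction. Given q_J, the follower Talus maximises π_T = (460 - q_J - q_T)q_T - 40q_T.
Follower FOC: 420 - q_J - 2q_T = 0, so q_T(q_J) = (420 - q_J)/2.
The leader anticipates this reaction. Substituting into P = 460 - Q gives P = 250 - (1/2)q_J, so π_J = (250 - (1/2)q_J)q_J - 33q_J.
The leader's first-order condition 217 - q_J = 0 yields q_J = 217.
Then q_T = (420 - 217)/2 = 203/2.
Price P = 460 - 637/2 = 283/2.
Juno's profit: (283/2 - 33)·217 = 23544.5000.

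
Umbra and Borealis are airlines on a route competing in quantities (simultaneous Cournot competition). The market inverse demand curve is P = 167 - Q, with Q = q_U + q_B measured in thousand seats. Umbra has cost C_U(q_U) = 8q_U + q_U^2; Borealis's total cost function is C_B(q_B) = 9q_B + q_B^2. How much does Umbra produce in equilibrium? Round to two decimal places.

31.87

Umbra's profit: π_U = (167 - Q)q_U - (8q_U + q_U²). Setting ∂π_U/∂q_U = 0: 159 - 4q_U - (q_B) = 0.
Borealis's profit: π_B = (167 - Q)q_B - (9q_B + q_B²). Setting ∂π_B/∂q_B = 0: 158 - 4q_B - (q_U) = 0.
Best responses: q_U = (159 - q_B)/4, q_B = (158 - q_U)/4.
Solving the pair: q_U = 478/15, q_B = 473/15.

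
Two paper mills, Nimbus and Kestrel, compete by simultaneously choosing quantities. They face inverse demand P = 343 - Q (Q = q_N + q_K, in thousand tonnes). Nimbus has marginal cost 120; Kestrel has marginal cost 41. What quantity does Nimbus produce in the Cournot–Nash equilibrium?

Nimbus's profit: π_N = (343 - Q)q_N - (120q_N). Setting ∂π_N/∂q_N = 0: 223 - 2q_N - (q_K) = 0.
Kestrel's first-order condition: 302 - 2q_K - (q_N) = 0.
So q_N = (223 - q_K)/2 and q_K = (302 - q_N)/2.
Substituting one into the other gives q_N = 48 and q_K = 127.

48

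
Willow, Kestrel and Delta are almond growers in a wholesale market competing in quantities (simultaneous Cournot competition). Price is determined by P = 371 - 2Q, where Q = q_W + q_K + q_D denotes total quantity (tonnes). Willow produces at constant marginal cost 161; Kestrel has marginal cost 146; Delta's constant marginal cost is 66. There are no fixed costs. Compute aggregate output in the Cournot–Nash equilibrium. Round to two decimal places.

Willow's profit: π_W = (371 - 2Q)q_W - (161q_W). Setting ∂π_W/∂q_W = 0: 210 - 4q_W - 2(q_K + q_D) = 0.
Kestrel's profit: π_K = (371 - 2Q)q_K - (146q_K). Setting ∂π_K/∂q_K = 0: 225 - 4q_K - 2(q_W + q_D) = 0.
Delta's first-order condition: 305 - 4q_D - 2(q_W + q_K) = 0.
Summing all 3 equations gives 740 − 8Q = 0, hence Q = 185/2.
Back-substituting: q_W = (210 − 185)/2 = 25/2, q_K = (225 − 185)/2 = 20, q_D = (305 − 185)/2 = 60.
Total output Q = 25/2 + 20 + 60 = 185/2.

92.50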